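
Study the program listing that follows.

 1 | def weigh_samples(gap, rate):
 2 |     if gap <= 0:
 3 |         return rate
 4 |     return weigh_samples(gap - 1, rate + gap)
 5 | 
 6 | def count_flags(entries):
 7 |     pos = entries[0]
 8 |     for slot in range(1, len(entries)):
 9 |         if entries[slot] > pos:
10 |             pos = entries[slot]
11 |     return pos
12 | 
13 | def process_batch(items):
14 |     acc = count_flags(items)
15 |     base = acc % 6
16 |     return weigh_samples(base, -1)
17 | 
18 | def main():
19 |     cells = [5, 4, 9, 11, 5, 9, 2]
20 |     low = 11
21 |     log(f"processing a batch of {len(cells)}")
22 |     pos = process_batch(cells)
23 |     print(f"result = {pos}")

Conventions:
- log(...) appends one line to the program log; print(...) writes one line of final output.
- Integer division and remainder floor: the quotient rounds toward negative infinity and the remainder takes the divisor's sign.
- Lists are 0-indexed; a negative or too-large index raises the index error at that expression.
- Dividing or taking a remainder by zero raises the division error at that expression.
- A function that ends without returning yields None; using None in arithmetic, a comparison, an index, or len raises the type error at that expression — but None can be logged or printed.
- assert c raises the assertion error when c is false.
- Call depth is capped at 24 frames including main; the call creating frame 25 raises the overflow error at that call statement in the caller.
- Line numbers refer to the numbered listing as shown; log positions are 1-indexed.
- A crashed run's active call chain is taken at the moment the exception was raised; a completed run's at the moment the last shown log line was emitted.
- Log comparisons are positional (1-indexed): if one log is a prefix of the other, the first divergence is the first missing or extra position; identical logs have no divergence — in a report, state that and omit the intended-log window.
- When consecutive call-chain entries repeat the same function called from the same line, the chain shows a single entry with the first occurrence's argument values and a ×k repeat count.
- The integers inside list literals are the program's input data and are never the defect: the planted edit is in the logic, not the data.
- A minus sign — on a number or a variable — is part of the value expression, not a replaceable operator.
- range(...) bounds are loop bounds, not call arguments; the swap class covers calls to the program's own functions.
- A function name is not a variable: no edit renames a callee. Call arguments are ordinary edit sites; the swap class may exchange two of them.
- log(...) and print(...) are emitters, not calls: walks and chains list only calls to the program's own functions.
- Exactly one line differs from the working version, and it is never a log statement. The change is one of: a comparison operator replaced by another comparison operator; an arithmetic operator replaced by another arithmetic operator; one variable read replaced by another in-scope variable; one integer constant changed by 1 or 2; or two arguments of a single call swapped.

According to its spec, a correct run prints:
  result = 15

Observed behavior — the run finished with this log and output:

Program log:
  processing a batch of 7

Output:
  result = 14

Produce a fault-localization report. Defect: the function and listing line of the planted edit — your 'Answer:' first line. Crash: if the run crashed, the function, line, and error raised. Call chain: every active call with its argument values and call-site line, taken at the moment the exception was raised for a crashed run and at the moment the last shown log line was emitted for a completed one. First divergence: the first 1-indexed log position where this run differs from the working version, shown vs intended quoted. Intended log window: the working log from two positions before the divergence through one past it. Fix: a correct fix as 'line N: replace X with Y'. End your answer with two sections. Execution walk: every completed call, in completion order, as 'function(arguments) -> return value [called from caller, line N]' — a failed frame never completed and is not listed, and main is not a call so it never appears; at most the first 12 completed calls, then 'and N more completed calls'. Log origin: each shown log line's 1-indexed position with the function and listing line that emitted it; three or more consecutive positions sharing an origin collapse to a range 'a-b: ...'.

Answer: the defect is in process_batch at line 16.
Key observation: No log line changed; the fault shows up purely in the output.
Call chain: main.
First divergence: none; the two logs match at every position.
Execution walk:
  count_flags([5, 4, 9, 11, 5, 9, 2]) -> 11  [called from process_batch, line 14]
  weigh_samples(0, 14) -> 14  [called from weigh_samples, line 4]
  weigh_samples(1, 13) -> 14  [called from weigh_samples, line 4]
  weigh_samples(2, 11) -> 14  [called from weigh_samples, line 4]
  weigh_samples(3, 8) -> 14  [called from weigh_samples, line 4]
  weigh_samples(4, 4) -> 14  [called from weigh_samples, line 4]
  weigh_samples(5, -1) -> 14  [called from process_batch, line 16]
  process_batch([5, 4, 9, 11, 5, 9, 2]) -> 14  [called from main, line 22]
Log line origins:
  1 — main, line 21
A correct fix: line 16: replace `-1` with `0`.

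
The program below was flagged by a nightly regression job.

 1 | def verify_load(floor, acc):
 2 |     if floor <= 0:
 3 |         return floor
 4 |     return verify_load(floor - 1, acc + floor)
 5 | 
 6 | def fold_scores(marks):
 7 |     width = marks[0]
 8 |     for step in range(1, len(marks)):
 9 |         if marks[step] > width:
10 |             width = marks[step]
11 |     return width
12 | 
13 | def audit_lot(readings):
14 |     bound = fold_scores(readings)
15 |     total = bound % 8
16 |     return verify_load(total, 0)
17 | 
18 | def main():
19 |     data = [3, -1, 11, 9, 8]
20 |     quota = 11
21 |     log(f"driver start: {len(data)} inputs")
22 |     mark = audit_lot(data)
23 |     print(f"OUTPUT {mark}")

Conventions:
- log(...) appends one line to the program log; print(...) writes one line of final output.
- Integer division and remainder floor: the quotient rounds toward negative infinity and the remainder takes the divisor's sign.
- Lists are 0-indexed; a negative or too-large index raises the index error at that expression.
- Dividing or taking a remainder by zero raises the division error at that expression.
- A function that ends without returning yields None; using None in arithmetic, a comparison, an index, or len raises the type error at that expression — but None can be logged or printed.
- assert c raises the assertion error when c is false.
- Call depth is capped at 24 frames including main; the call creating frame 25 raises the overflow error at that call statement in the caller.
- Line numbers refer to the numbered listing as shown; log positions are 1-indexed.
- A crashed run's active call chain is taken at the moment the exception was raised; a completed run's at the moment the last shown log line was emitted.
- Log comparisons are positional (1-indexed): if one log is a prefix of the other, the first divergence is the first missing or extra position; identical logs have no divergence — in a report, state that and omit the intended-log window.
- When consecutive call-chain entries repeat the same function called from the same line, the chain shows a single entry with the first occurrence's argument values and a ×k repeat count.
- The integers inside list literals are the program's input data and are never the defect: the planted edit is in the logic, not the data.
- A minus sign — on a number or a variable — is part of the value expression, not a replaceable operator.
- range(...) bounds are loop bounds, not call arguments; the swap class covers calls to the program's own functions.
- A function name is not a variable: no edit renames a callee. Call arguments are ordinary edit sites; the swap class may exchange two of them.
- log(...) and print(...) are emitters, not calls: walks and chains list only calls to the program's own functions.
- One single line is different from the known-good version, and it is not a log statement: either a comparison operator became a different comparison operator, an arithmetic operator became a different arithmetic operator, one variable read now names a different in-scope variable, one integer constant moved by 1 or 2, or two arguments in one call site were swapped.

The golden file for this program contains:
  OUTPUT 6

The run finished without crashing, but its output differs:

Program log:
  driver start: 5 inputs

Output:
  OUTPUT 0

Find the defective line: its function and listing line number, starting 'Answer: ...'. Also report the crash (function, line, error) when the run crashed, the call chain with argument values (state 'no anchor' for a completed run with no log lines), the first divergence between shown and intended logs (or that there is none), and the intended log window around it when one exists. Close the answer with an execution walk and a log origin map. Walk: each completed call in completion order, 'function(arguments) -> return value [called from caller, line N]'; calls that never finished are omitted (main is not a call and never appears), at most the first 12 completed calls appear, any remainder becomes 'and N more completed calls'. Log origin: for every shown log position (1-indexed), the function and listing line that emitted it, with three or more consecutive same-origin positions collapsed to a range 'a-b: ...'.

Answer: the defect is in verify_load at line 3.
Core observation: The two runs log identically and part ways only at the printed values.
Call chain: main.
First divergence: none; the two logs match at every position.
Execution walk:
  fold_scores([3, -1, 11, 9, 8]) -> 11  [called from audit_lot, line 14]
  verify_load(0, 6) -> 0  [called from verify_load, line 4]
  verify_load(1, 5) -> 0  [called from verify_load, line 4]
  verify_load(2, 3) -> 0  [called from verify_load, line 4]
  verify_load(3, 0) -> 0  [called from audit_lot, line 16]
  audit_lot([3, -1, 11, 9, 8]) -> 0  [called from main, line 22]
Origin of each log line:
  1: from main, line 21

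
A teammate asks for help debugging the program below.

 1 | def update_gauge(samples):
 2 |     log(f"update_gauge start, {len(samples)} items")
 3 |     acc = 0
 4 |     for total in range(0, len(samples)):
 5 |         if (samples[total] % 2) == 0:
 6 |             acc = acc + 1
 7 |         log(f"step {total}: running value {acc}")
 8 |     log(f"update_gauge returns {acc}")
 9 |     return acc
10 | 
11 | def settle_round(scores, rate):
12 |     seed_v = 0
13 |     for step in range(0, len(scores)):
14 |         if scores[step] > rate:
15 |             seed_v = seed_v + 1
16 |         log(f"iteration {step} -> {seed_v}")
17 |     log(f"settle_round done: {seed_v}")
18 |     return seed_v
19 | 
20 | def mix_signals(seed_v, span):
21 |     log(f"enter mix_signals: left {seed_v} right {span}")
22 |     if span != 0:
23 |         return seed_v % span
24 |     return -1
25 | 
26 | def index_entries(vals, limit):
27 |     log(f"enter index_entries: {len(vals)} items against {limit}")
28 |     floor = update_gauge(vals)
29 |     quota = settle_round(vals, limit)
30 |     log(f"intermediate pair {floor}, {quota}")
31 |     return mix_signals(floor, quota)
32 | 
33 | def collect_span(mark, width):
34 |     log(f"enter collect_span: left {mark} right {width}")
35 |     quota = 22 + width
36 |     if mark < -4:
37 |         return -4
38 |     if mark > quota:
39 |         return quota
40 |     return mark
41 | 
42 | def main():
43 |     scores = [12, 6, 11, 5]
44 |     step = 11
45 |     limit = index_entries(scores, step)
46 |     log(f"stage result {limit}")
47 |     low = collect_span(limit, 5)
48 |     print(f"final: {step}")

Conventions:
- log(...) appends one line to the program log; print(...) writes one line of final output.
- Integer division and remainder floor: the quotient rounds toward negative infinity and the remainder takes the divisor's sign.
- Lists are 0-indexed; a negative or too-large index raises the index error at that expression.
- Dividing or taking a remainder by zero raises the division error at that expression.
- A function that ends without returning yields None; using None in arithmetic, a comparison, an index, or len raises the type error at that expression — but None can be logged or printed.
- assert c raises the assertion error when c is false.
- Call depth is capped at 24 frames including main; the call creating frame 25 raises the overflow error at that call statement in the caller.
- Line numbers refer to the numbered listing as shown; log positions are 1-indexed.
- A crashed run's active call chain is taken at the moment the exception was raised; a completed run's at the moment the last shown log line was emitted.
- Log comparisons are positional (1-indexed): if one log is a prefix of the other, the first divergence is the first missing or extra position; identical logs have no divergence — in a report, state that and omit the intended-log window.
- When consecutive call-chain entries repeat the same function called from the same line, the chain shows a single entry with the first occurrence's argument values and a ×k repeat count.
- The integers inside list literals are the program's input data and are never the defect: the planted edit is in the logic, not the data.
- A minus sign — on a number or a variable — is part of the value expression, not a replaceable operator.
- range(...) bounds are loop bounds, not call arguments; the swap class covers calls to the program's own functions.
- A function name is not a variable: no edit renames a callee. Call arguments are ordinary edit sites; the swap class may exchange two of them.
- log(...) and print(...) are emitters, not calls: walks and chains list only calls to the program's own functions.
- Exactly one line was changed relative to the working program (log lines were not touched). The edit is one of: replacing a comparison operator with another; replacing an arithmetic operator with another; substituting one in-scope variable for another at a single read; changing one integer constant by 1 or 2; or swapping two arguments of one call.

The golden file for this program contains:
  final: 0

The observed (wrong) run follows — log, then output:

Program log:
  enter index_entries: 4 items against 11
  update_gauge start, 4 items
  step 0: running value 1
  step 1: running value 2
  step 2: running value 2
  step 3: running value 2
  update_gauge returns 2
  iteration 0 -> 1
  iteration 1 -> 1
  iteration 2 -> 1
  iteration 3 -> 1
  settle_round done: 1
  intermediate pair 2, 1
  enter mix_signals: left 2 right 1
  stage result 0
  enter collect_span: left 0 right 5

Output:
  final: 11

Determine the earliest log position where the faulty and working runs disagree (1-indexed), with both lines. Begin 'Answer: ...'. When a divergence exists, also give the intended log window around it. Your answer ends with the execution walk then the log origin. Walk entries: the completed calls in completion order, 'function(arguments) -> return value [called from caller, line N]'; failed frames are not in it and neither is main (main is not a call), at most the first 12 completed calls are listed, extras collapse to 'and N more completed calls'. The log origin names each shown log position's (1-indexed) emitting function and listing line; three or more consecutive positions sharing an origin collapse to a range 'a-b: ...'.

Answer: none; the two logs match at every position.
Execution walk:
  update_gauge([12, 6, 11, 5]) -> 2  [called from index_entries, line 28]
  settle_round([12, 6, 11, 5], 11) -> 1  [called from index_entries, line 29]
  mix_signals(2, 1) -> 0  [called from index_entries, line 31]
  index_entries([12, 6, 11, 5], 11) -> 0  [called from main, line 45]
  collect_span(0, 5) -> 0  [called from main, line 47]
Origin of each log line:
  1: emitted by index_entries (line 27)
  2: emitted by update_gauge (line 2)
  3-6: emitted by update_gauge (line 7)
  7: emitted by update_gauge (line 8)
  8-11: emitted by settle_round (line 16)
  12: emitted by settle_round (line 17)
  13: emitted by index_entries (line 30)
  14: emitted by mix_signals (line 21)
  15: emitted by main (line 46)
  16: emitted by collect_span (line 34)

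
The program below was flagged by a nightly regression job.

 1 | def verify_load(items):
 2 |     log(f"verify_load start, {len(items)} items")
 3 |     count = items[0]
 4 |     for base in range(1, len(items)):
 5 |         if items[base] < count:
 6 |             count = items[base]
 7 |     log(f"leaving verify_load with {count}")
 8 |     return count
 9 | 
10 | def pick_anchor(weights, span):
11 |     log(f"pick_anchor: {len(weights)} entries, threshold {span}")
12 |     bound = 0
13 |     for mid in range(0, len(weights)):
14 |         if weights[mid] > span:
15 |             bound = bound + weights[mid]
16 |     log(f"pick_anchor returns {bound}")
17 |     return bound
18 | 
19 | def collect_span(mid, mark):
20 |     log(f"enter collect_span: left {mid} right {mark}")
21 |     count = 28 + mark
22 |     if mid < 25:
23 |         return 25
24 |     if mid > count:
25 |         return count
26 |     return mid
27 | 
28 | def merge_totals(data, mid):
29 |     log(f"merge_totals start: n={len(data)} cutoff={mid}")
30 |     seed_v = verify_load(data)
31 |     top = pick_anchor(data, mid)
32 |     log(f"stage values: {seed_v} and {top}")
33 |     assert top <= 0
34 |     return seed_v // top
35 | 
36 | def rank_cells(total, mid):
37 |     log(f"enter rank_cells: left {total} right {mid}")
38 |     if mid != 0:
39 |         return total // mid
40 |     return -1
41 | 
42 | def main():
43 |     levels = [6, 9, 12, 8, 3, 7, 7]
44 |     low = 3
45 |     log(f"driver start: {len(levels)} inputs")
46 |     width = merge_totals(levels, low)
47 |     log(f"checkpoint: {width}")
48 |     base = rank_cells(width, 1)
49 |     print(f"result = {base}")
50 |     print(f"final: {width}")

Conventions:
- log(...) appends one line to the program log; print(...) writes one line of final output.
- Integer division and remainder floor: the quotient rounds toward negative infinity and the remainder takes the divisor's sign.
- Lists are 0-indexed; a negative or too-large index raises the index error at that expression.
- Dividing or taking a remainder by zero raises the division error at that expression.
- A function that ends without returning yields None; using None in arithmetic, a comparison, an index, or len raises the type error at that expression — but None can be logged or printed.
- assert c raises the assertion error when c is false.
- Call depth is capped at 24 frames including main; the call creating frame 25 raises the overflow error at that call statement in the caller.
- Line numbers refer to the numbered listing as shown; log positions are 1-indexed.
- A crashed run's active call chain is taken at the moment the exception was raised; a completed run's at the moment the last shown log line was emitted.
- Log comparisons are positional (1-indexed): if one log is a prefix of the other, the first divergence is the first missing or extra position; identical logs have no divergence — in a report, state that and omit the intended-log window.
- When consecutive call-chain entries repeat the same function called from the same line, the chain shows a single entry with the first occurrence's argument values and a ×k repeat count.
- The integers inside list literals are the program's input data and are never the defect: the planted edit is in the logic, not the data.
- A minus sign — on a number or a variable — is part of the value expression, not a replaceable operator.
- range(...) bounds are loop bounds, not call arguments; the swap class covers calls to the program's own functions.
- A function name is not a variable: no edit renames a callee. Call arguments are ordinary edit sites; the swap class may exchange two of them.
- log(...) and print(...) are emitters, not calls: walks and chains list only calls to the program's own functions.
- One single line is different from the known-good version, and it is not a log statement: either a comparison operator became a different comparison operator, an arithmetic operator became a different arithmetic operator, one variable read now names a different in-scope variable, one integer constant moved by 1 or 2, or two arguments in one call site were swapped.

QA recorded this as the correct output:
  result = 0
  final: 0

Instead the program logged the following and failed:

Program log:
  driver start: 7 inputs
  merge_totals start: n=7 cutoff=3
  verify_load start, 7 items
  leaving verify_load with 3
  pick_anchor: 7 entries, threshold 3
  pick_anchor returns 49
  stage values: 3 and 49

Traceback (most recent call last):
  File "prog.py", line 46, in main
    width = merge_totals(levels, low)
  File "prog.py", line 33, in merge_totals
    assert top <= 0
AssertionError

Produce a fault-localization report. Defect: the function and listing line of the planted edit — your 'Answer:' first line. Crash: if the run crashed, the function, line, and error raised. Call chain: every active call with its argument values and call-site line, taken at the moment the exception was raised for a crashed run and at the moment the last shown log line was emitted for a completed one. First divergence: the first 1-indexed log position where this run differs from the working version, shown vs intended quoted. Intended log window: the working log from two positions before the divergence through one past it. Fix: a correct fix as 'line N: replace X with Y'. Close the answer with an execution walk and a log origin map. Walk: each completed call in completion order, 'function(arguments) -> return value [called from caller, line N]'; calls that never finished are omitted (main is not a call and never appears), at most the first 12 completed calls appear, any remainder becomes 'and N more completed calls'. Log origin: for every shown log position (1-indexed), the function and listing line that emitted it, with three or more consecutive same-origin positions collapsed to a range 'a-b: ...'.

Answer: the defect is in merge_totals at line 33.
The tell: The log ends early — 7 lines, where the working version next logs 'checkpoint: 0'.
Crash: merge_totals, line 33, AssertionError.
Call chain: main -> merge_totals([6, 9, 12, 8, 3, 7, 7], 3) (called at line 46).
First divergence: position 8 (shown log ended at 7 lines; the working version continues: 'checkpoint: 0').
Intended log window:
  6: pick_anchor returns 49
  7: stage values: 3 and 49
  8: checkpoint: 0
  9: enter rank_cells: left 0 right 1
Execution walk:
  verify_load([6, 9, 12, 8, 3, 7, 7]) -> 3  [called from merge_totals, line 30]
  pick_anchor([6, 9, 12, 8, 3, 7, 7], 3) -> 49  [called from merge_totals, line 31]
Log line origins:
  1: from main, line 45
  2: from merge_totals, line 29
  3: from verify_load, line 2
  4: from verify_load, line 7
  5: from pick_anchor, line 11
  6: from pick_anchor, line 16
  7: from merge_totals, line 32
A correct fix: line 33: replace `<=` with `>`.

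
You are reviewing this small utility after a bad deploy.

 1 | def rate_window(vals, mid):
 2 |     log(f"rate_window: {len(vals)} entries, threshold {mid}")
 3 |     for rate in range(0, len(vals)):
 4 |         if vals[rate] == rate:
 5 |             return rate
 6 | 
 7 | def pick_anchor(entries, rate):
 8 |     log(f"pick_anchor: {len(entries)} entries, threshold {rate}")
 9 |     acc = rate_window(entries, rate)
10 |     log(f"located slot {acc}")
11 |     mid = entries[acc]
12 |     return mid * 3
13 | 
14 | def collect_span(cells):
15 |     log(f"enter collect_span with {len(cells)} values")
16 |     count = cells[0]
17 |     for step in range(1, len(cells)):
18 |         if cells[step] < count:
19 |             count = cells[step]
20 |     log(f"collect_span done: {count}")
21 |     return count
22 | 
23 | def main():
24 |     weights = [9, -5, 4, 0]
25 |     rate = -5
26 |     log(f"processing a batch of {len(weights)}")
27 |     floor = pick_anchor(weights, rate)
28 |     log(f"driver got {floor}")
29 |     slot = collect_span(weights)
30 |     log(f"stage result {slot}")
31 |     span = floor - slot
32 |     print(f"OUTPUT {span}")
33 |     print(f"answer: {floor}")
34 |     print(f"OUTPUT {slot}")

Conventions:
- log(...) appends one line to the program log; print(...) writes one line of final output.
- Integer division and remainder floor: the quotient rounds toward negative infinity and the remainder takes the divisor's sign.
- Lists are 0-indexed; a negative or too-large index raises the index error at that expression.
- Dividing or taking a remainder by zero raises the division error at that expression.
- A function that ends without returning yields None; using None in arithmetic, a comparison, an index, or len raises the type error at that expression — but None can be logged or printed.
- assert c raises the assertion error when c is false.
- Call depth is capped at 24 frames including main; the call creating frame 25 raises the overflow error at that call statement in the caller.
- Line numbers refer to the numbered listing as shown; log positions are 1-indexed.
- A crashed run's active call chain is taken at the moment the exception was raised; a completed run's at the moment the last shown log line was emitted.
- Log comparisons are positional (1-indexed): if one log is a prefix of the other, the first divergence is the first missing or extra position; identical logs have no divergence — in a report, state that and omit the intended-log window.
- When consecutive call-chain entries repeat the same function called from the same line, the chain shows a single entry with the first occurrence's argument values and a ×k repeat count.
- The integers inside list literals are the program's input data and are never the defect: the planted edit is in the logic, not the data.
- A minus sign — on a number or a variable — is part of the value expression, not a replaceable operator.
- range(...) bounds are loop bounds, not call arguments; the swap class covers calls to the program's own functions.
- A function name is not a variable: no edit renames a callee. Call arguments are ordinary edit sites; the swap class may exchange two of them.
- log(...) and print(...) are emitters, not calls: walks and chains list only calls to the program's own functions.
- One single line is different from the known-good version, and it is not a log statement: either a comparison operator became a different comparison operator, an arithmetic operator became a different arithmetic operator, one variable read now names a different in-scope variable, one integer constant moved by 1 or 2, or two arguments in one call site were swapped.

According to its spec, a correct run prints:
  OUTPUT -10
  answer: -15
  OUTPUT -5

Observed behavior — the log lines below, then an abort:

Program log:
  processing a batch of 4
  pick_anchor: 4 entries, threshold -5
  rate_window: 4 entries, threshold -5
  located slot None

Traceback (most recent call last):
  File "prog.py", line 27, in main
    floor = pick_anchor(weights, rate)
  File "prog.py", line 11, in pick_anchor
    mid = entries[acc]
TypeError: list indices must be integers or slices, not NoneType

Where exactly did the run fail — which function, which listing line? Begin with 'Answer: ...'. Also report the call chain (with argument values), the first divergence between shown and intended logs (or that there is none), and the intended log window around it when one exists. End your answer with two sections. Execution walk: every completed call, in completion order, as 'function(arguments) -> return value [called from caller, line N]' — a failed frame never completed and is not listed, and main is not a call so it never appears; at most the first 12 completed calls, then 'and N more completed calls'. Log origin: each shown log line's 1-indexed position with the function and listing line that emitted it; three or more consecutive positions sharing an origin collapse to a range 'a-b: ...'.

Answer: the error was raised in pick_anchor, line 11.
The tell: At log position 4 the runs split — shown 'located slot None', but the working version logs 'located slot 1'.
Call chain: main -> pick_anchor([9, -5, 4, 0], -5) (called at line 27).
First divergence: position 4; shown 'located slot None' vs intended 'located slot 1'.
Intended log window:
  2: pick_anchor: 4 entries, threshold -5
  3: rate_window: 4 entries, threshold -5
  4: located slot 1
  5: driver got -15
Execution walk:
  rate_window([9, -5, 4, 0], -5) -> None  [called from pick_anchor, line 9]
Origin of each log line:
  1 — main, line 26
  2 — pick_anchor, line 8
  3 — rate_window, line 2
  4 — pick_anchor, line 10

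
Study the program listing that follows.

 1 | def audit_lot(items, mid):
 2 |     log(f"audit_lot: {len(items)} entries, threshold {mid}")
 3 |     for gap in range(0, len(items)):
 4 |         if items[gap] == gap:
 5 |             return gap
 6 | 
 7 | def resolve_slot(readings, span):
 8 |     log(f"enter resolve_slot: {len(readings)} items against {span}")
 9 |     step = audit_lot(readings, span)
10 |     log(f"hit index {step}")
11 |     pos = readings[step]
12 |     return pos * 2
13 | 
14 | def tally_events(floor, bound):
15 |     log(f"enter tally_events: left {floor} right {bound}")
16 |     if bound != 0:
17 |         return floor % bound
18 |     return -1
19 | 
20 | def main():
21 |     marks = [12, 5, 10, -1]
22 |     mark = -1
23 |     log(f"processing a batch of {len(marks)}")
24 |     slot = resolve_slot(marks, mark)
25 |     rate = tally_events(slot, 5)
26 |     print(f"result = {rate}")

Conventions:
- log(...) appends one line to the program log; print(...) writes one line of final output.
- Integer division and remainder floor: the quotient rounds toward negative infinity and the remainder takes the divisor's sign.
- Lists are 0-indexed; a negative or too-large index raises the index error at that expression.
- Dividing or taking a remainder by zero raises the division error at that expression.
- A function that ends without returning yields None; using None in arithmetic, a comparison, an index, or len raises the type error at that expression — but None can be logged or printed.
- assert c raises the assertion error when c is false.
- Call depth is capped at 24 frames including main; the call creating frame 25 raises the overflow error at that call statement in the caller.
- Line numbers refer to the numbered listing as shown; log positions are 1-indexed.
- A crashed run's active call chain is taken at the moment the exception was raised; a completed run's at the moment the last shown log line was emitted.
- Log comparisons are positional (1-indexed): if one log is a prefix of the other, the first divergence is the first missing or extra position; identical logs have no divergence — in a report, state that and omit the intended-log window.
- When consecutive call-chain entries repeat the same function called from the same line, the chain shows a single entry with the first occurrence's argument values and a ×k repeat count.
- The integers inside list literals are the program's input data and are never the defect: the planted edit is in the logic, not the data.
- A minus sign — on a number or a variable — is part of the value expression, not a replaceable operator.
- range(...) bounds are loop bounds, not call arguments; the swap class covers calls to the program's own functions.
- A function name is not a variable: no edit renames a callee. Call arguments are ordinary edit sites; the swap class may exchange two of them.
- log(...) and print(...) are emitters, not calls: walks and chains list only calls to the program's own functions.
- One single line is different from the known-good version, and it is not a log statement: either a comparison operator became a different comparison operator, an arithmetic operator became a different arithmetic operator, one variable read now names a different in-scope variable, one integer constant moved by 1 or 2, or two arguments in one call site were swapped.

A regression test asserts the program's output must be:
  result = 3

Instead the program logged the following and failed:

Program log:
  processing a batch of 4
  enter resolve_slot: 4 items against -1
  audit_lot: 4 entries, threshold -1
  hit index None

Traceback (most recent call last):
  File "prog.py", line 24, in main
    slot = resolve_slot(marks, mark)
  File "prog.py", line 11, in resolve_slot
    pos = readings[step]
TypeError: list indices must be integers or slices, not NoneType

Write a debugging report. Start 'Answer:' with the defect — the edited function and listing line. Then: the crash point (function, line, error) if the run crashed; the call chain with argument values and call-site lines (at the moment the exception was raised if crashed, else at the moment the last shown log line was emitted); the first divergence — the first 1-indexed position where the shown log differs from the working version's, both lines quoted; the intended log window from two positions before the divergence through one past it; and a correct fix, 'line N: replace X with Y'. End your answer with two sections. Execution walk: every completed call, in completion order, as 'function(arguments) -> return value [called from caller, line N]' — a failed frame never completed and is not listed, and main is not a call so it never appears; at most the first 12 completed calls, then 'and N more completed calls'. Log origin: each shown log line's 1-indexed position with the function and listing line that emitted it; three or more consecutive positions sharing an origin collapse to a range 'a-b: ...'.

Answer: the defect is in audit_lot at line 4.
Key fact: Everything matches until log position 4, which reads 'hit index None' in place of 'hit index 3'.
Crash: resolve_slot, line 11, TypeError.
Call chain: main -> resolve_slot([12, 5, 10, -1], -1) (called at line 24).
First divergence: position 4; shown 'hit index None' vs intended 'hit index 3'.
Intended log window:
  2: enter resolve_slot: 4 items against -1
  3: audit_lot: 4 entries, threshold -1
  4: hit index 3
  5: enter tally_events: left -2 right 5
Execution walk:
  audit_lot([12, 5, 10, -1], -1) -> None  [called from resolve_slot, line 9]
Log line origins:
  1: logged in main at line 23
  2: logged in resolve_slot at line 8
  3: logged in audit_lot at line 2
  4: logged in resolve_slot at line 10
A correct fix: line 4: replace `items[gap] == gap` with `items[gap] == mid`.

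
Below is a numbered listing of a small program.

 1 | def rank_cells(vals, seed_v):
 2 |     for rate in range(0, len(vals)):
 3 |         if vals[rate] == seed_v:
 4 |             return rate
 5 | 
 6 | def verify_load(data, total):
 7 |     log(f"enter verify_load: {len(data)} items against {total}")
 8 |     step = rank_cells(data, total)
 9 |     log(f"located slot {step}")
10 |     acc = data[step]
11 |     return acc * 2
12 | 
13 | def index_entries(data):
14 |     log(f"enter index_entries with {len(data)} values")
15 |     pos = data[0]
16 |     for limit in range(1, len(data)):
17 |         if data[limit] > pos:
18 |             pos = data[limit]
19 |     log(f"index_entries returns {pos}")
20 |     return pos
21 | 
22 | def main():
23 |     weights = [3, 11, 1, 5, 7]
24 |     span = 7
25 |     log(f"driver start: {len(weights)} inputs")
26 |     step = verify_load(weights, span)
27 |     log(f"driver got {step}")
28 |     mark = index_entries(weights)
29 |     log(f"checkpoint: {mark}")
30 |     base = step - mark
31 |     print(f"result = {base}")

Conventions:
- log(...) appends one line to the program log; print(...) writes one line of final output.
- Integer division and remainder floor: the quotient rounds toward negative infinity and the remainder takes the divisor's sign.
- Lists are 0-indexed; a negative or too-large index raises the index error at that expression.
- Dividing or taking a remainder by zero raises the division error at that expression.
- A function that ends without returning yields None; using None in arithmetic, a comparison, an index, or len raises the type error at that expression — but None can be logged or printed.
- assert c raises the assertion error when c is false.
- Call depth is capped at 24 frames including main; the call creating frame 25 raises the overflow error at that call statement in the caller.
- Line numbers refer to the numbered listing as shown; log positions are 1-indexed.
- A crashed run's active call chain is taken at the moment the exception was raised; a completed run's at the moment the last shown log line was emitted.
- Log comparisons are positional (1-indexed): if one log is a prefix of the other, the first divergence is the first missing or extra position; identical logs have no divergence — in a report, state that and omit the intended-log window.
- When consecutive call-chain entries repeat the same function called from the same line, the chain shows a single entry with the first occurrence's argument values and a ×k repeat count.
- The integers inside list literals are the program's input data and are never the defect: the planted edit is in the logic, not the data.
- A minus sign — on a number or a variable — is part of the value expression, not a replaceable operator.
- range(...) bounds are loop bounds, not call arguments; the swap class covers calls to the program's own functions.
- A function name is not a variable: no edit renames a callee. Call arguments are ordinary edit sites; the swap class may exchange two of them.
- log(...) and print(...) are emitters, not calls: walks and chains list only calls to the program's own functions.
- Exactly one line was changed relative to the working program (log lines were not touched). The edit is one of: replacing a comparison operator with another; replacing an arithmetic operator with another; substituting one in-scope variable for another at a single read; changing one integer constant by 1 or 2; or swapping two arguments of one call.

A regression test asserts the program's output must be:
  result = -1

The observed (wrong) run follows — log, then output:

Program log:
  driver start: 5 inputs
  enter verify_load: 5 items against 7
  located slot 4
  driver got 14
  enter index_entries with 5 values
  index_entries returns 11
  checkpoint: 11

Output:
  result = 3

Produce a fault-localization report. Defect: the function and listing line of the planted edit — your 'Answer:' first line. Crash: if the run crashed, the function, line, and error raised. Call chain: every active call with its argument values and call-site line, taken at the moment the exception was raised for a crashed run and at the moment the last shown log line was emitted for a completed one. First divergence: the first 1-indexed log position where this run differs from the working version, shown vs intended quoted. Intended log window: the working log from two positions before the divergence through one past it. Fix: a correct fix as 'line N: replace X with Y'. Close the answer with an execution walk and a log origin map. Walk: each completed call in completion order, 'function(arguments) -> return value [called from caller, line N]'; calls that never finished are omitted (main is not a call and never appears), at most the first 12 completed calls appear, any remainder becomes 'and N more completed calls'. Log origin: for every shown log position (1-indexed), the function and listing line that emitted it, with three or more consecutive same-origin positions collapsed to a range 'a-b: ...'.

Answer: the defect is in main at line 24.
The tell: The earliest visible damage is log position 2 — 'enter verify_load: 5 items against 7' rather than the intended 'enter verify_load: 5 items against 5'.
Call chain: main.
First divergence: at position 2 the run shows 'enter verify_load: 5 items against 7' where the working version logs 'enter verify_load: 5 items against 5'.
Intended log window:
  1: driver start: 5 inputs
  2: enter verify_load: 5 items against 5
  3: located slot 3
Execution walk:
  rank_cells([3, 11, 1, 5, 7], 7) -> 4  [called from verify_load, line 8]
  verify_load([3, 11, 1, 5, 7], 7) -> 14  [called from main, line 26]
  index_entries([3, 11, 1, 5, 7]) -> 11  [called from main, line 28]
Origin of each log line:
  1: emitted by main (line 25)
  2: emitted by verify_load (line 7)
  3: emitted by verify_load (line 9)
  4: emitted by main (line 27)
  5: emitted by index_entries (line 14)
  6: emitted by index_entries (line 19)
  7: emitted by main (line 29)
A correct fix: line 24: replace `7` with `5`.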